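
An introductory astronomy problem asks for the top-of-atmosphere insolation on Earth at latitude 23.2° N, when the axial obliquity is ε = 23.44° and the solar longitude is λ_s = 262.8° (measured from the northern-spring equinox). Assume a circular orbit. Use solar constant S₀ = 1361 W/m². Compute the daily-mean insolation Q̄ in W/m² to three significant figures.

Q̄ ≈ 266 W/m²

Solar declination: sin δ = sin ε · sin λ_s = sin 23.44° × sin 262.8° = -0.39465, so δ = -23.244°.
cos H₀ = −tan(+23.2°) tan(-23.244°) = 0.1841, H₀ = 1.3856 rad.
Bracket: H₀ sin φ sin δ + cos φ cos δ sin H₀ = 1.3856×0.39394×-0.39465 + 0.91914×0.91883×0.98291 = -0.215417 + 0.830100 = 0.614683.
Q̄ = (S₀/π) × [bracket] = (1361/π) × 0.614683 = 266.3 W/m².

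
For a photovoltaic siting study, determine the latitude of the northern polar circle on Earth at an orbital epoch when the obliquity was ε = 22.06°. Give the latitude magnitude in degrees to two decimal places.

67.94°

The polar circle is the lowest latitude that experiences at least one full rotation of continuous daylight at the northern-summer solstice; it lies at |φ| = 90° − ε = 90° − 22.06° = 67.94°.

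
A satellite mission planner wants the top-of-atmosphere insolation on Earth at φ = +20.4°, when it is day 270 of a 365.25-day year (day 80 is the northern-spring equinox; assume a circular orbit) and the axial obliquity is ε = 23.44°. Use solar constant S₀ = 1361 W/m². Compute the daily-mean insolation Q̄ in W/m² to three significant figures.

Solar longitude: λ_s = 360° × (270 − 80)/365.25 = 187.269°.
sin δ = sin 23.44° × sin 187.269° = -0.05033, so δ = -2.885°.
cos H₀ = −tan(+20.4°) tan(-2.885°) = 0.0187, H₀ = 1.5521 rad.
Bracket: H₀ sin φ sin δ + cos φ cos δ sin H₀ = 1.5521×0.34857×-0.05033 + 0.93728×0.99873×0.99982 = -0.027229 + 0.935921 = 0.908692.
Q̄ = (S₀/π) × [bracket] = (1361/π) × 0.908692 = 393.7 W/m².

Q̄ ≈ 394 W/m²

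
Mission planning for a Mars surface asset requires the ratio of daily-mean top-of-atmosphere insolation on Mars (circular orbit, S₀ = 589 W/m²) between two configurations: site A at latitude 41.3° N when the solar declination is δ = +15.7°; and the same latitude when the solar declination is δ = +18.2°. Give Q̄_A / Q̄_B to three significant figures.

Q̄_A / Q̄_B ≈ 0.961

— Configuration A (φ=+41.3°):
cos H₀ = −tan(+41.3°) tan(+15.700°) = -0.2469, H₀ = 1.8203 rad.
Bracket: H₀ sin φ sin δ + cos φ cos δ sin H₀ = 1.8203×0.66000×0.27060 + 0.75126×0.96269×0.96903 = 0.325098 + 0.700832 = 1.025930.
Q̄ = (S₀/π) × [bracket] = (589/π) × 1.025930 = 192.35 W/m².
— Configuration B (φ=+41.3°):
cos H₀ = −tan(+41.3°) tan(+18.200°) = -0.2888, H₀ = 1.8638 rad.
Bracket: H₀ sin φ sin δ + cos φ cos δ sin H₀ = 1.8638×0.66000×0.31233 + 0.75126×0.94997×0.95738 = 0.384200 + 0.683258 = 1.067458.
Q̄ = (S₀/π) × [bracket] = (589/π) × 1.067458 = 200.13 W/m².
Ratio Q̄_A / Q̄_B = 192.35 / 200.13 = 0.9611.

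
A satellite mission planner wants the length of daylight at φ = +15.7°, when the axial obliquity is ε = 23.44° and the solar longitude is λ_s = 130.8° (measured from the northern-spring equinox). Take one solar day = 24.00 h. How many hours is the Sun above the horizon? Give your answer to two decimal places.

Solar declination: sin δ = sin ε · sin λ_s = sin 23.44° × sin 130.8° = 0.30112, so δ = +17.525°.
cos H₀ = −tan φ · tan δ = −tan(+15.7°) × tan(+17.525°) = -0.0888, so H₀ = 1.6597 rad = 95.09°.
Daylight = 2H₀/(2π) × 24.00 h = (1.6597/π) × 24.00 = 12.68 h.

12.68 h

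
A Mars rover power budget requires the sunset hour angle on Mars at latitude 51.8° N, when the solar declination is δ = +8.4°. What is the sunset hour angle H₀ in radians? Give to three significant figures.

cos H₀ = −tan φ · tan δ = −tan(+51.8°) × tan(+8.400°) = -0.1877, so H₀ = 1.7596 rad = 100.82°.

H₀ = 1.76 rad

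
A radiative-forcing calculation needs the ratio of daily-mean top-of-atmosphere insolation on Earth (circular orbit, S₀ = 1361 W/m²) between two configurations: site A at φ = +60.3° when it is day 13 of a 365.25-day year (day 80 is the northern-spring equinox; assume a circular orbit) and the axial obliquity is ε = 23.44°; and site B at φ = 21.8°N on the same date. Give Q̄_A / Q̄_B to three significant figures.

Q̄_A / Q̄_B ≈ 0.118

— Configuration A (φ=+60.3°):
Solar longitude: λ_s = 360° × (13 − 80)/365.25 = -66.037°, i.e. -66.037° + 360° = 293.963°.
sin δ = sin 23.44° × sin 293.963° = -0.36350, so δ = -21.315°.
cos H₀ = −tan(+60.3°) tan(-21.315°) = 0.6841, H₀ = 0.8175 rad.
Bracket: H₀ sin φ sin δ + cos φ cos δ sin H₀ = 0.8175×0.86863×-0.36350 + 0.49546×0.93159×0.72940 = -0.258123 + 0.336666 = 0.078543.
Q̄ = (S₀/π) × [bracket] = (1361/π) × 0.078543 = 34.026 W/m².
— Configuration B (φ=+21.8°):
cos H₀ = −tan(+21.8°) tan(-21.315°) = 0.1561, H₀ = 1.4141 rad.
Bracket: H₀ sin φ sin δ + cos φ cos δ sin H₀ = 1.4141×0.37137×-0.36350 + 0.92849×0.93159×0.98775 = -0.190894 + 0.854376 = 0.663482.
Q̄ = (S₀/π) × [bracket] = (1361/π) × 0.663482 = 287.43 W/m².
Ratio Q̄_A / Q̄_B = 34.026 / 287.43 = 0.1184.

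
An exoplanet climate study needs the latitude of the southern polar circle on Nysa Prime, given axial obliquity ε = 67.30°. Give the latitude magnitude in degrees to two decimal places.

The polar circle is the lowest latitude that experiences at least one full rotation of continuous darkness at the northern-summer solstice; it lies at |φ| = 90° − ε = 90° − 67.30° = 22.70°.

22.70°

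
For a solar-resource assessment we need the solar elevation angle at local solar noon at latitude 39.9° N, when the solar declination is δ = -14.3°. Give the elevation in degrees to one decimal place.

35.8°

At local noon the hour angle is zero, so the zenith angle equals |ϕ − δ| = |+39.9° − (-14.300°)| = 54.200°.
Elevation = 90° − 54.200° = 35.8°.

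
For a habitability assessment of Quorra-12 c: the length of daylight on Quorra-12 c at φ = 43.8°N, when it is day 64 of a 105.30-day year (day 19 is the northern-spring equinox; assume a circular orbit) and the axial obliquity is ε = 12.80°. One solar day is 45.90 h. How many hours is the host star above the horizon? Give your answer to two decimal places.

Solar longitude: λ_s = 360° × (64 − 19)/105.30 = 153.846°.
sin δ = sin 12.80° × sin 153.846° = 0.09765, so δ = +5.604°.
cos H₀ = −tan φ · tan δ = −tan(+43.8°) × tan(+5.604°) = -0.0941, so H₀ = 1.6650 rad = 95.40°.
Daylight = 2H₀/(2π) × 45.90 h = (1.6650/π) × 45.90 = 24.33 h.

24.33 h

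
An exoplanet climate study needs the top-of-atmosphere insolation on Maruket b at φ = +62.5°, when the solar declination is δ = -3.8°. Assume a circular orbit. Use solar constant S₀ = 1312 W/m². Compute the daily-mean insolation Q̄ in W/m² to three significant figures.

Q̄ ≈ 155 W/m²

cos H₀ = −tan(+62.5°) tan(-3.800°) = 0.1276, H₀ = 1.4429 rad.
Bracket: H₀ sin φ sin δ + cos φ cos δ sin H₀ = 1.4429×0.88701×-0.06627 + 0.46175×0.99780×0.99183 = -0.084817 + 0.456970 = 0.372153.
Q̄ = (S₀/π) × [bracket] = (1312/π) × 0.372153 = 155.4 W/m².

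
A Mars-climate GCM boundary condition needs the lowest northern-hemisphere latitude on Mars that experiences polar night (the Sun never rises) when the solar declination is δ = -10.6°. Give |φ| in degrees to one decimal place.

|φ| = 79.4°

Polar night requires cos H₀ = −tan φ tan δ ≥ 1, i.e. tan φ tan δ ≤ −1.
The boundary is |tan φ| · |tan δ| = 1, so |φ| = 90° − |δ| = 90° − 10.6° = 79.4° in the northern hemisphere.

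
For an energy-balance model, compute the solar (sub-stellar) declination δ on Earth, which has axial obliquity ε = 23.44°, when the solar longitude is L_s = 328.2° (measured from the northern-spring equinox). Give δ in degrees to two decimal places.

δ = -12.10°

sin δ = sin ε · sin L_s = sin 23.44° × sin 328.2° = -0.209617.
δ = arcsin(-0.209617) = -12.10°.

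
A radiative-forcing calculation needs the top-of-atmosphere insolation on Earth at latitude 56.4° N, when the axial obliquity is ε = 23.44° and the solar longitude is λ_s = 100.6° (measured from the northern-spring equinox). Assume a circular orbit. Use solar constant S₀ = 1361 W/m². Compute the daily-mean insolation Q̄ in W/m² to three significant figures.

Q̄ ≈ 489 W/m²

Solar declination: sin δ = sin ε · sin λ_s = sin 23.44° × sin 100.6° = 0.39100, so δ = +23.017°.
cos H₀ = −tan(+56.4°) tan(+23.017°) = -0.6394, H₀ = 2.2645 rad.
Bracket: H₀ sin φ sin δ + cos φ cos δ sin H₀ = 2.2645×0.83292×0.39100 + 0.55339×0.92039×0.76887 = 0.737484 + 0.391612 = 1.129096.
Q̄ = (S₀/π) × [bracket] = (1361/π) × 1.129096 = 489.1 W/m².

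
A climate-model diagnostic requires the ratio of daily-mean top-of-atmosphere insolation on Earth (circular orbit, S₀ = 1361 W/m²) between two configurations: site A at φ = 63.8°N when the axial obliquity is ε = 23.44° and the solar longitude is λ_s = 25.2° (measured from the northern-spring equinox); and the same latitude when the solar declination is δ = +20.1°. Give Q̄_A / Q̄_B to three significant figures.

— Configuration A (φ=+63.8°):
Solar declination: sin δ = sin ε · sin λ_s = sin 23.44° × sin 25.2° = 0.16937, so δ = +9.751°.
cos H₀ = −tan(+63.8°) tan(+9.751°) = -0.3493, H₀ = 1.9276 rad.
Bracket: H₀ sin φ sin δ + cos φ cos δ sin H₀ = 1.9276×0.89726×0.16937 + 0.44151×0.98555×0.93703 = 0.292935 + 0.407730 = 0.700665.
Q̄ = (S₀/π) × [bracket] = (1361/π) × 0.700665 = 303.54 W/m².
— Configuration B (φ=+63.8°):
cos H₀ = −tan(+63.8°) tan(+20.100°) = -0.7437, H₀ = 2.4094 rad.
Bracket: H₀ sin φ sin δ + cos φ cos δ sin H₀ = 2.4094×0.89726×0.34366 + 0.44151×0.93909×0.66851 = 0.742944 + 0.277176 = 1.020120.
Q̄ = (S₀/π) × [bracket] = (1361/π) × 1.020120 = 441.94 W/m².
Ratio Q̄_A / Q̄_B = 303.54 / 441.94 = 0.6868.

Q̄_A / Q̄_B ≈ 0.687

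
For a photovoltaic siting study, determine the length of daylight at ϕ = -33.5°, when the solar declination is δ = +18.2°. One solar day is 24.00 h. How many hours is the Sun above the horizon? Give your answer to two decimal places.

10.32 h

cos h₀ = −tan ϕ · tan δ = −tan(-33.5°) × tan(+18.200°) = 0.2176, so h₀ = 1.3514 rad = 77.43°.
Daylight = 2h₀/(2π) × 24.00 h = (1.3514/π) × 24.00 = 10.32 h.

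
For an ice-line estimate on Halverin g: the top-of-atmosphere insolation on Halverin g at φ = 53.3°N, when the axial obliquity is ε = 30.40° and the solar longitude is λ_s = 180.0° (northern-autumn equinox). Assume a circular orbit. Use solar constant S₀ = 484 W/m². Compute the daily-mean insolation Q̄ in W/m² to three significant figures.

Q̄ ≈ 92.1 W/m²

Solar declination: sin δ = sin ε · sin λ_s = sin 30.40° × sin 180.0° = 0.00000, so δ = +0.000°.
cos H₀ = −tan(+53.3°) tan(+0.000°) = -0.0000, H₀ = 1.5708 rad.
Bracket: H₀ sin φ sin δ + cos φ cos δ sin H₀ = 1.5708×0.80178×0.00000 + 0.59763×1.00000×1.00000 = 0.000000 + 0.597630 = 0.597630.
Q̄ = (S₀/π) × [bracket] = (484/π) × 0.597630 = 92.07 W/m².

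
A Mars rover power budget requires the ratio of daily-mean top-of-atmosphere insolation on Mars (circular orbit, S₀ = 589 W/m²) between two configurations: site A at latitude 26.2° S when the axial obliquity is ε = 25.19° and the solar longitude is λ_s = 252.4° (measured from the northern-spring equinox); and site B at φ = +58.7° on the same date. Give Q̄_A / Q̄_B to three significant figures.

Q̄_A / Q̄_B ≈ 17.6

— Configuration A (φ=-26.2°):
Solar declination: sin δ = sin ε · sin λ_s = sin 25.19° × sin 252.4° = -0.40570, so δ = -23.935°.
cos H₀ = −tan(-26.2°) tan(-23.935°) = -0.2184, H₀ = 1.7910 rad.
Bracket: H₀ sin φ sin δ + cos φ cos δ sin H₀ = 1.7910×-0.44151×-0.40570 + 0.89726×0.91401×0.97586 = 0.320805 + 0.800307 = 1.121112.
Q̄ = (S₀/π) × [bracket] = (589/π) × 1.121112 = 210.19 W/m².
— Configuration B (φ=+58.7°):
cos H₀ = −tan(+58.7°) tan(-23.935°) = 0.7300, H₀ = 0.7524 rad.
Bracket: H₀ sin φ sin δ + cos φ cos δ sin H₀ = 0.7524×0.85446×-0.40570 + 0.51952×0.91401×0.68341 = -0.260823 + 0.324515 = 0.063692.
Q̄ = (S₀/π) × [bracket] = (589/π) × 0.063692 = 11.941 W/m².
Ratio Q̄_A / Q̄_B = 210.19 / 11.941 = 17.60.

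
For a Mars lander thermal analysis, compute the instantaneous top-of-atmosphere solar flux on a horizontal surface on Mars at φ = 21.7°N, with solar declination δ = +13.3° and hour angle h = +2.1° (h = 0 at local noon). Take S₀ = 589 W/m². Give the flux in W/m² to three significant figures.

cos θ_z = sin φ sin δ + cos φ cos δ cos h = 0.085060 + 0.903605 = 0.988665.
Flux = S₀ · cos θ_z = 589 × 0.988665 = 582.3 W/m².

582 W/m²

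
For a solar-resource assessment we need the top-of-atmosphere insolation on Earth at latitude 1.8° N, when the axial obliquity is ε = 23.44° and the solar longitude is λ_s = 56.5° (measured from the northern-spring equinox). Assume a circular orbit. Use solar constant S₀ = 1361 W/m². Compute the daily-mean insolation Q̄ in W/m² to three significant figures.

Solar declination: sin δ = sin ε · sin λ_s = sin 23.44° × sin 56.5° = 0.33171, so δ = +19.373°.
cos H₀ = −tan(+1.8°) tan(+19.373°) = -0.0111, H₀ = 1.5818 rad.
Bracket: H₀ sin φ sin δ + cos φ cos δ sin H₀ = 1.5818×0.03141×0.33171 + 0.99951×0.94338×0.99994 = 0.016481 + 0.942861 = 0.959342.
Q̄ = (S₀/π) × [bracket] = (1361/π) × 0.959342 = 415.6 W/m².

Q̄ ≈ 416 W/m²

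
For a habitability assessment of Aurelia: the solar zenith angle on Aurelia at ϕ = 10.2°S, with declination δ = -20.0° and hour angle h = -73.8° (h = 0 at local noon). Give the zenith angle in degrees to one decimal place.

cos θ_z = sin ϕ sin δ + cos ϕ cos δ cos h = 0.060567 + 0.258023 = 0.318590.
θ_z = arccos(0.318590) = 71.4°.

θ_z = 71.4°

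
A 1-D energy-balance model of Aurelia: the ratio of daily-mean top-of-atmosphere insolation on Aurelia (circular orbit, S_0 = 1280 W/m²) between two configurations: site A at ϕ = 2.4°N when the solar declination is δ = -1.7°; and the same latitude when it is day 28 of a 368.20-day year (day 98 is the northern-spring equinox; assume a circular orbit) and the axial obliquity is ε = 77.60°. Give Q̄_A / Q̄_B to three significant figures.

— Configuration A (ϕ=+2.4°):
cos h₀ = −tan(+2.4°) tan(-1.700°) = 0.0012, h₀ = 1.5696 rad.
Bracket: h₀ sin ϕ sin δ + cos ϕ cos δ sin h₀ = 1.5696×0.04188×-0.02967 + 0.99912×0.99956×1.00000 = -0.001950 + 0.998680 = 0.996730.
Q̄ = (S_0/π) × [bracket] = (1280/π) × 0.996730 = 406.10 W/m².
— Configuration B (ϕ=+2.4°):
Solar longitude: L_s = 360° × (28 − 98)/368.20 = -68.441°, i.e. -68.441° + 360° = 291.559°.
sin δ = sin 77.60° × sin 291.559° = -0.90834, so δ = -65.278°.
cos h₀ = −tan(+2.4°) tan(-65.278°) = 0.0910, h₀ = 1.4796 rad.
Bracket: h₀ sin ϕ sin δ + cos ϕ cos δ sin h₀ = 1.4796×0.04188×-0.90834 + 0.99912×0.41822×0.99585 = -0.056286 + 0.416118 = 0.359832.
Q̄ = (S_0/π) × [bracket] = (1280/π) × 0.359832 = 146.61 W/m².
Ratio Q̄_A / Q̄_B = 406.10 / 146.61 = 2.770.

Q̄_A / Q̄_B ≈ 2.77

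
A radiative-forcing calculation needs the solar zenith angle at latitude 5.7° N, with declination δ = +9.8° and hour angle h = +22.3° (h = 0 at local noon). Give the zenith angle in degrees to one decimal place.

cos θ_z = sin φ sin δ + cos φ cos δ cos h = 0.016905 + 0.907201 = 0.924106.
θ_z = arccos(0.924106) = 22.5°.

θ_z = 22.5°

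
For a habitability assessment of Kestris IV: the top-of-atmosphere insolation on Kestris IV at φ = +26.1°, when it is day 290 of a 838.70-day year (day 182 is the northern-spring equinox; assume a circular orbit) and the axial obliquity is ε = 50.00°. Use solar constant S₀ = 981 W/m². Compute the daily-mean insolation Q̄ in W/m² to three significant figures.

Q̄ ≈ 366 W/m²

Solar longitude: λ_s = 360° × (290 − 182)/838.70 = 46.357°.
sin δ = sin 50.00° × sin 46.357° = 0.55436, so δ = +33.666°.
cos H₀ = −tan(+26.1°) tan(+33.666°) = -0.3263, H₀ = 1.9032 rad.
Bracket: H₀ sin φ sin δ + cos φ cos δ sin H₀ = 1.9032×0.43994×0.55436 + 0.89803×0.83228×0.94527 = 0.464162 + 0.706507 = 1.170669.
Q̄ = (S₀/π) × [bracket] = (981/π) × 1.170669 = 365.6 W/m².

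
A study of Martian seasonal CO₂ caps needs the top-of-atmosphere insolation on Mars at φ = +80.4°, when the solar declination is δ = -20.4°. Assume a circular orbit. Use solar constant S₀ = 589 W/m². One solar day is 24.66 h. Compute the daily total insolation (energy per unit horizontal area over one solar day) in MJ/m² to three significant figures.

0.00 MJ/m²

cos H₀ = −tan(+80.4°) tan(-20.400°) = 2.1988 ≥ 1 ⇒ polar night, H₀ = 0 and Q̄ = 0.
Daily total = Q̄ × 24.66 h × 3600 s/h = 0.00 MJ/m².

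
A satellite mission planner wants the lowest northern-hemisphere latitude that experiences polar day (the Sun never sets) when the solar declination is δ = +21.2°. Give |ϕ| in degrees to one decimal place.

|ϕ| = 68.8°

Polar day requires cos h₀ = −tan ϕ tan δ ≤ −1, i.e. tan ϕ tan δ ≥ 1.
The boundary is |tan ϕ| · |tan δ| = 1, so |ϕ| = 90° − |δ| = 90° − 21.2° = 68.8° in the northern hemisphere.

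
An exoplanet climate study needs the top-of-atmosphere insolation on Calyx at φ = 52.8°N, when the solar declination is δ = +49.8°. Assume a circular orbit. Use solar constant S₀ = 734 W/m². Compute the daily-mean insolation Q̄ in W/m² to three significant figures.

Q̄ ≈ 447 W/m²

cos H₀ = −tan(+52.8°) tan(+49.800°) = -1.5590 ≤ −1 ⇒ polar day, H₀ = π.
Bracket: H₀ sin φ sin δ + cos φ cos δ sin H₀ = 3.1416×0.79653×0.76380 + 0.60460×0.64546×0.00000 = 1.911317 + 0.000000 = 1.911317.
Q̄ = (S₀/π) × [bracket] = (734/π) × 1.911317 = 446.6 W/m².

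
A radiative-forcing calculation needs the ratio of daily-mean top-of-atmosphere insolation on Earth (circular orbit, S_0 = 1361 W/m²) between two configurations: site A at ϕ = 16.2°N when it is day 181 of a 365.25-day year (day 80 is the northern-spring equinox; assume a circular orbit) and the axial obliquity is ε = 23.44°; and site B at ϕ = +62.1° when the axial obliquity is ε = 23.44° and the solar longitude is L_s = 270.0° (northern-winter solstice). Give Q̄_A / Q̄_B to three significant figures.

Q̄_A / Q̄_B ≈ 33.7

— Configuration A (ϕ=+16.2°):
Solar longitude: L_s = 360° × (181 − 80)/365.25 = 99.548°.
sin δ = sin 23.44° × sin 99.548° = 0.39228, so δ = +23.096°.
cos h₀ = −tan(+16.2°) tan(+23.096°) = -0.1239, h₀ = 1.6950 rad.
Bracket: h₀ sin ϕ sin δ + cos ϕ cos δ sin h₀ = 1.6950×0.27899×0.39228 + 0.96029×0.91985×0.99229 = 0.185505 + 0.876512 = 1.062017.
Q̄ = (S_0/π) × [bracket] = (1361/π) × 1.062017 = 460.09 W/m².
— Configuration B (ϕ=+62.1°):
Solar declination: sin δ = sin ε · sin L_s = sin 23.44° × sin 270.0° = -0.39779, so δ = -23.440°.
cos h₀ = −tan(+62.1°) tan(-23.440°) = 0.8189, h₀ = 0.6114 rad.
Bracket: h₀ sin ϕ sin δ + cos ϕ cos δ sin h₀ = 0.6114×0.88377×-0.39779 + 0.46793×0.91748×0.57398 = -0.214941 + 0.246419 = 0.031478.
Q̄ = (S_0/π) × [bracket] = (1361/π) × 0.031478 = 13.637 W/m².
Ratio Q̄_A / Q̄_B = 460.09 / 13.637 = 33.74.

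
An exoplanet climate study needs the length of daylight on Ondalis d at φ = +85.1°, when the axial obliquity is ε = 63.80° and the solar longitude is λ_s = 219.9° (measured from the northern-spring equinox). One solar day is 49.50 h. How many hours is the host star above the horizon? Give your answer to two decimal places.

0.00 h

Solar declination: sin δ = sin ε · sin λ_s = sin 63.80° × sin 219.9° = -0.57555, so δ = -35.138°.
cos H₀ = −tan φ · tan δ = 8.2095 ≥ 1, so the host star never rises (polar night) and H₀ = 0.
Daylight = 2H₀/(2π) × 49.50 h = (0.0000/π) × 49.50 = 0.00 h.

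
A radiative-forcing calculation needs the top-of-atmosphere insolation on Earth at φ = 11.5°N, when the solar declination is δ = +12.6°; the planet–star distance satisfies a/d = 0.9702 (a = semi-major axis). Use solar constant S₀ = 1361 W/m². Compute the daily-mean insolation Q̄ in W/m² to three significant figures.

cos H₀ = −tan(+11.5°) tan(+12.600°) = -0.0455, H₀ = 1.6163 rad.
Bracket: H₀ sin φ sin δ + cos φ cos δ sin H₀ = 1.6163×0.19937×0.21814 + 0.97992×0.97592×0.99897 = 0.070294 + 0.955339 = 1.025633.
Inverse-square distance factor (a/d)² = 0.9702² = 0.941288.
Q̄ = (S₀/π) × 0.941288 × [bracket] = (1361/π) × 0.941288 × 1.025633 = 418.2 W/m².

Q̄ ≈ 418 W/m²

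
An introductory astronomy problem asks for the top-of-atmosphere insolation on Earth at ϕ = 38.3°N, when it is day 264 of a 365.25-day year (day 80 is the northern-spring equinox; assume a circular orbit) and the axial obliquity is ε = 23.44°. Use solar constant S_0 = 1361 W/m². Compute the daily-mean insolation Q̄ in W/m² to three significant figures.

Q̄ ≈ 336 W/m²

Solar longitude: L_s = 360° × (264 − 80)/365.25 = 181.355°.
sin δ = sin 23.44° × sin 181.355° = -0.00941, so δ = -0.539°.
cos h₀ = −tan(+38.3°) tan(-0.539°) = 0.0074, h₀ = 1.5634 rad.
Bracket: h₀ sin ϕ sin δ + cos ϕ cos δ sin h₀ = 1.5634×0.61978×-0.00941 + 0.78478×0.99996×0.99997 = -0.009118 + 0.784725 = 0.775607.
Q̄ = (S_0/π) × [bracket] = (1361/π) × 0.775607 = 336.0 W/m².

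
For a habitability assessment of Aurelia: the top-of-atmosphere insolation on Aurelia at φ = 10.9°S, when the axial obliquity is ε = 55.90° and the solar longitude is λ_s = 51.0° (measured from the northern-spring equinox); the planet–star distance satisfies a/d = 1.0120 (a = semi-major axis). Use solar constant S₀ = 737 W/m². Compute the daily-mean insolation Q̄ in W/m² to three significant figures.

Q̄ ≈ 137 W/m²

Solar declination: sin δ = sin ε · sin λ_s = sin 55.90° × sin 51.0° = 0.64352, so δ = +40.055°.
cos H₀ = −tan(-10.9°) tan(+40.055°) = 0.1619, H₀ = 1.4082 rad.
Bracket: H₀ sin φ sin δ + cos φ cos δ sin H₀ = 1.4082×-0.18910×0.64352 + 0.98196×0.76543×0.98681 = -0.171363 + 0.741708 = 0.570345.
Inverse-square distance factor (a/d)² = 1.0120² = 1.024144.
Q̄ = (S₀/π) × 1.024144 × [bracket] = (737/π) × 1.024144 × 0.570345 = 137.0 W/m².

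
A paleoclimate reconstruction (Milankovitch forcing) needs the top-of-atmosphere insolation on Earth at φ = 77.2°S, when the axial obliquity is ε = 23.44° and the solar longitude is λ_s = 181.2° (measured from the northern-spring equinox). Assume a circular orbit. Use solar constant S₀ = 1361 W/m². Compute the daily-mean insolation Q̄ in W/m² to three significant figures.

Q̄ ≈ 102 W/m²

Solar declination: sin δ = sin ε · sin λ_s = sin 23.44° × sin 181.2° = -0.00833, so δ = -0.477°.
cos H₀ = −tan(-77.2°) tan(-0.477°) = -0.0367, H₀ = 1.6075 rad.
Bracket: H₀ sin φ sin δ + cos φ cos δ sin H₀ = 1.6075×-0.97515×-0.00833 + 0.22155×0.99997×0.99933 = 0.013058 + 0.221395 = 0.234453.
Q̄ = (S₀/π) × [bracket] = (1361/π) × 0.234453 = 101.6 W/m².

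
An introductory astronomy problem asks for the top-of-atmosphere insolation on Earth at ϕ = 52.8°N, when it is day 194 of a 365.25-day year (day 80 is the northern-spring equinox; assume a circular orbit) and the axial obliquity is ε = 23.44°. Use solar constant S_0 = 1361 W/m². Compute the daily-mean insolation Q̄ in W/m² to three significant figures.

Solar longitude: L_s = 360° × (194 − 80)/365.25 = 112.361°.
sin δ = sin 23.44° × sin 112.361° = 0.36788, so δ = +21.585°.
cos h₀ = −tan(+52.8°) tan(+21.585°) = -0.5212, h₀ = 2.1191 rad.
Bracket: h₀ sin ϕ sin δ + cos ϕ cos δ sin h₀ = 2.1191×0.79653×0.36788 + 0.60460×0.92987×0.85343 = 0.620954 + 0.479798 = 1.100752.
Q̄ = (S_0/π) × [bracket] = (1361/π) × 1.100752 = 476.9 W/m².

Q̄ ≈ 477 W/m²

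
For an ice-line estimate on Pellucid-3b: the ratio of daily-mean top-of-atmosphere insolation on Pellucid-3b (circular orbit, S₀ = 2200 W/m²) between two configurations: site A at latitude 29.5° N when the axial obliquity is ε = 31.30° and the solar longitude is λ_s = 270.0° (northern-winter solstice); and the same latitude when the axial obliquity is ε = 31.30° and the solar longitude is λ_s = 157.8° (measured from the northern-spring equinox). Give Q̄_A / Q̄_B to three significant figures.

— Configuration A (φ=+29.5°):
Solar declination: sin δ = sin ε · sin λ_s = sin 31.30° × sin 270.0° = -0.51952, so δ = -31.300°.
cos H₀ = −tan(+29.5°) tan(-31.300°) = 0.3440, H₀ = 1.2196 rad.
Bracket: H₀ sin φ sin δ + cos φ cos δ sin H₀ = 1.2196×0.49242×-0.51952 + 0.87036×0.85446×0.93897 = -0.312001 + 0.698301 = 0.386300.
Q̄ = (S₀/π) × [bracket] = (2200/π) × 0.386300 = 270.52 W/m².
— Configuration B (φ=+29.5°):
Solar declination: sin δ = sin ε · sin λ_s = sin 31.30° × sin 157.8° = 0.19630, so δ = +11.320°.
cos H₀ = −tan(+29.5°) tan(+11.320°) = -0.1133, H₀ = 1.6843 rad.
Bracket: H₀ sin φ sin δ + cos φ cos δ sin H₀ = 1.6843×0.49242×0.19630 + 0.87036×0.98054×0.99357 = 0.162808 + 0.847935 = 1.010743.
Q̄ = (S₀/π) × [bracket] = (2200/π) × 1.010743 = 707.80 W/m².
Ratio Q̄_A / Q̄_B = 270.52 / 707.80 = 0.3822.

Q̄_A / Q̄_B ≈ 0.382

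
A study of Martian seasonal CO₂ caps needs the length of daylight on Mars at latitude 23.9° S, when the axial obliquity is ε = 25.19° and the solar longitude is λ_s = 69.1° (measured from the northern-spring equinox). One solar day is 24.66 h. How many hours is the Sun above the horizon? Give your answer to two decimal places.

Solar declination: sin δ = sin ε · sin λ_s = sin 25.19° × sin 69.1° = 0.39762, so δ = +23.429°.
cos H₀ = −tan φ · tan δ = −tan(-23.9°) × tan(+23.429°) = 0.1920, so H₀ = 1.3776 rad = 78.93°.
Daylight = 2H₀/(2π) × 24.66 h = (1.3776/π) × 24.66 = 10.81 h.

10.81 h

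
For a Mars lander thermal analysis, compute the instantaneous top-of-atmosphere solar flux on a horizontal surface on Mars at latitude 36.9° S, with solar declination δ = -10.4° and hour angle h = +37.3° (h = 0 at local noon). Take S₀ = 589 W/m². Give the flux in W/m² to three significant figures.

432 W/m²

cos θ_z = sin φ sin δ + cos φ cos δ cos h = 0.108387 + 0.625677 = 0.734064.
Flux = S₀ · cos θ_z = 589 × 0.734064 = 432.4 W/m².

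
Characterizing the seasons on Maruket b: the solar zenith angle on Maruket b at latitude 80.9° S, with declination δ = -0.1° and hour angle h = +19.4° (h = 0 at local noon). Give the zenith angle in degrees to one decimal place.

cos θ_z = sin ϕ sin δ + cos ϕ cos δ cos h = 0.001723 + 0.149178 = 0.150901.
θ_z = arccos(0.150901) = 81.3°.

θ_z = 81.3°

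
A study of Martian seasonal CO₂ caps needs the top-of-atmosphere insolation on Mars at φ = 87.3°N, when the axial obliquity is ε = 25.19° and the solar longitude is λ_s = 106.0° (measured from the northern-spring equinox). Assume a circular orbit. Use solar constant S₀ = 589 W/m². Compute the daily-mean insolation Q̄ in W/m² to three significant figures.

Q̄ ≈ 241 W/m²

Solar declination: sin δ = sin ε · sin λ_s = sin 25.19° × sin 106.0° = 0.40913, so δ = +24.150°.
cos H₀ = −tan(+87.3°) tan(+24.150°) = -9.5078 ≤ −1 ⇒ polar day, H₀ = π.
Bracket: H₀ sin φ sin δ + cos φ cos δ sin H₀ = 3.1416×0.99889×0.40913 + 0.04711×0.91247×0.00000 = 1.283896 + 0.000000 = 1.283896.
Q̄ = (S₀/π) × [bracket] = (589/π) × 1.283896 = 240.7 W/m².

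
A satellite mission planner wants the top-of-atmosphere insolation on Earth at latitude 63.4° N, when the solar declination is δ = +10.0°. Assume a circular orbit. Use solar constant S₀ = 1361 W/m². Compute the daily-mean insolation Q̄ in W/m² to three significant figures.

Q̄ ≈ 309 W/m²

cos H₀ = −tan(+63.4°) tan(+10.000°) = -0.3521, H₀ = 1.9306 rad.
Bracket: H₀ sin φ sin δ + cos φ cos δ sin H₀ = 1.9306×0.89415×0.17365 + 0.44776×0.98481×0.93596 = 0.299763 + 0.412720 = 0.712483.
Q̄ = (S₀/π) × [bracket] = (1361/π) × 0.712483 = 308.7 W/m².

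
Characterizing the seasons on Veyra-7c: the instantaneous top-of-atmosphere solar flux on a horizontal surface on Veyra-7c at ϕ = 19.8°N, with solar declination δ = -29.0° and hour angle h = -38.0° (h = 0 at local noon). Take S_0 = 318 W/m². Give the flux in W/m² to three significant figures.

cos θ_z = sin ϕ sin δ + cos ϕ cos δ cos h = -0.164223 + 0.648464 = 0.484241.
Flux = S_0 · cos θ_z = 318 × 0.484241 = 154.0 W/m².

154 W/m²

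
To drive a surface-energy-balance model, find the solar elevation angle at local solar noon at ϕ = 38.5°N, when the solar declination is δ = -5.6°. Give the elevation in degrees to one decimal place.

45.9°

At local noon the hour angle is zero, so the zenith angle equals |ϕ − δ| = |+38.5° − (-5.600°)| = 44.100°.
Elevation = 90° − 44.100° = 45.9°.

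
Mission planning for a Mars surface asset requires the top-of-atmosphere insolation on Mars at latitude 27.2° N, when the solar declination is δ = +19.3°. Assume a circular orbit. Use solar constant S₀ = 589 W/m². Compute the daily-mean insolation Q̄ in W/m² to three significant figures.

cos H₀ = −tan(+27.2°) tan(+19.300°) = -0.1800, H₀ = 1.7518 rad.
Bracket: H₀ sin φ sin δ + cos φ cos δ sin H₀ = 1.7518×0.45710×0.33051 + 0.88942×0.94380×0.98367 = 0.264655 + 0.825727 = 1.090382.
Q̄ = (S₀/π) × [bracket] = (589/π) × 1.090382 = 204.4 W/m².

Q̄ ≈ 204 W/m²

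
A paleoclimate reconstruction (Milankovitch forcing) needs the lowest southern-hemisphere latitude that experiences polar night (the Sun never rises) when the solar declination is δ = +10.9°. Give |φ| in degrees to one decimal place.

Polar night requires cos H₀ = −tan φ tan δ ≥ 1, i.e. tan φ tan δ ≤ −1.
The boundary is |tan φ| · |tan δ| = 1, so |φ| = 90° − |δ| = 90° − 10.9° = 79.1° in the southern hemisphere.

|φ| = 79.1°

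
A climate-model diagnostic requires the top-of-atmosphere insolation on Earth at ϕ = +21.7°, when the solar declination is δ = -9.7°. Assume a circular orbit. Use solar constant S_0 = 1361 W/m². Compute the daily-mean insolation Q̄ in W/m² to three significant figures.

Q̄ ≈ 355 W/m²

cos h₀ = −tan(+21.7°) tan(-9.700°) = 0.0680, h₀ = 1.5027 rad.
Bracket: h₀ sin ϕ sin δ + cos ϕ cos δ sin h₀ = 1.5027×0.36975×-0.16849 + 0.92913×0.98570×0.99768 = -0.093617 + 0.913719 = 0.820102.
Q̄ = (S_0/π) × [bracket] = (1361/π) × 0.820102 = 355.3 W/m².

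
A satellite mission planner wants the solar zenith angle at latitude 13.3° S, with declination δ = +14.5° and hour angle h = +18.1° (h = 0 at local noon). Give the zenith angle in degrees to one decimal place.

cos θ_z = sin ϕ sin δ + cos ϕ cos δ cos h = -0.057600 + 0.895558 = 0.837958.
θ_z = arccos(0.837958) = 33.1°.

θ_z = 33.1°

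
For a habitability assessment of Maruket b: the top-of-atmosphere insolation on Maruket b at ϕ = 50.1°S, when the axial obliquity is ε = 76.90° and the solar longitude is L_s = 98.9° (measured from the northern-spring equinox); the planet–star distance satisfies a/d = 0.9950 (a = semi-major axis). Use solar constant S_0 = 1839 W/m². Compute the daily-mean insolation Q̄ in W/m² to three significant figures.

Solar declination: sin δ = sin ε · sin L_s = sin 76.90° × sin 98.9° = 0.96225, so δ = +74.207°.
cos h₀ = −tan(-50.1°) tan(+74.207°) = 4.2284 ≥ 1 ⇒ polar night, h₀ = 0 and Q̄ = 0.
Inverse-square distance factor (a/d)² = 0.9950² = 0.990025.

Q̄ ≈ 0.00 W/m²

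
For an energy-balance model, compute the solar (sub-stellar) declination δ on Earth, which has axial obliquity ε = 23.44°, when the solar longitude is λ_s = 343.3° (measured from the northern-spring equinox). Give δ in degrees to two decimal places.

δ = -6.56°

sin δ = sin ε · sin λ_s = sin 23.44° × sin 343.3° = -0.114309.
δ = arcsin(-0.114309) = -6.56°.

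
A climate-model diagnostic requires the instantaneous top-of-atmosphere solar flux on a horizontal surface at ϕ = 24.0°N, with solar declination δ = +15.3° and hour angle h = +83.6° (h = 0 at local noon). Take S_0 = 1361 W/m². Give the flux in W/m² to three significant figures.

cos θ_z = sin ϕ sin δ + cos ϕ cos δ cos h = 0.107327 + 0.098223 = 0.205550.
Flux = S_0 · cos θ_z = 1361 × 0.205550 = 279.8 W/m².

280 W/m²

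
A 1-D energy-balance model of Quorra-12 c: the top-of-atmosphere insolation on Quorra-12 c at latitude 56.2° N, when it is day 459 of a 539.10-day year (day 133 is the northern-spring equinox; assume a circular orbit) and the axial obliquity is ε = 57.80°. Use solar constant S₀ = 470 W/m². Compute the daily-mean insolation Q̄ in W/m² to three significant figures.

Solar longitude: λ_s = 360° × (459 − 133)/539.10 = 217.696°.
sin δ = sin 57.80° × sin 217.696° = -0.51743, so δ = -31.160°.
cos H₀ = −tan(+56.2°) tan(-31.160°) = 0.9032, H₀ = 0.4436 rad.
Bracket: H₀ sin φ sin δ + cos φ cos δ sin H₀ = 0.4436×0.83098×-0.51743 + 0.55630×0.85573×0.42915 = -0.190736 + 0.204294 = 0.013558.
Q̄ = (S₀/π) × [bracket] = (470/π) × 0.013558 = 2.028 W/m².

Q̄ ≈ 2.03 W/m²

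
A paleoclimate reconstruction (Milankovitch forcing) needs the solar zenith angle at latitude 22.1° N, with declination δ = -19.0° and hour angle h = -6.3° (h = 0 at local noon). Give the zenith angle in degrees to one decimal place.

cos θ_z = sin φ sin δ + cos φ cos δ cos h = -0.122487 + 0.870760 = 0.748273.
θ_z = arccos(0.748273) = 41.6°.

θ_z = 41.6°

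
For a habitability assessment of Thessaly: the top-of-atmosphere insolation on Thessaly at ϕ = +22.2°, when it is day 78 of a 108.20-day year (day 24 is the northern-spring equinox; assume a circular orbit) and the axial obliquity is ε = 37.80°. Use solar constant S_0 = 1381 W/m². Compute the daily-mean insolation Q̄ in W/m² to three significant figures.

Q̄ ≈ 408 W/m²

Solar longitude: L_s = 360° × (78 − 24)/108.20 = 179.667°.
sin δ = sin 37.80° × sin 179.667° = 0.00356, so δ = +0.204°.
cos h₀ = −tan(+22.2°) tan(+0.204°) = -0.0015, h₀ = 1.5722 rad.
Bracket: h₀ sin ϕ sin δ + cos ϕ cos δ sin h₀ = 1.5722×0.37784×0.00356 + 0.92587×0.99999×1.00000 = 0.002115 + 0.925861 = 0.927976.
Q̄ = (S_0/π) × [bracket] = (1381/π) × 0.927976 = 407.9 W/m².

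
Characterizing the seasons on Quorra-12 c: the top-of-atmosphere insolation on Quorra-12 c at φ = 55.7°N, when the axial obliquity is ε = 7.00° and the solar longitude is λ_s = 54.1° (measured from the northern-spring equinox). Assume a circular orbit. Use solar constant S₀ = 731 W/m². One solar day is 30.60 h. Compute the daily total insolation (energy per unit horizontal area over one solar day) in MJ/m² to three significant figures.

Solar declination: sin δ = sin ε · sin λ_s = sin 7.00° × sin 54.1° = 0.09872, so δ = +5.665°.
cos H₀ = −tan(+55.7°) tan(+5.665°) = -0.1454, H₀ = 1.7167 rad.
Bracket: H₀ sin φ sin δ + cos φ cos δ sin H₀ = 1.7167×0.82610×0.09872 + 0.56353×0.99512×0.98937 = 0.140001 + 0.554819 = 0.694820.
Q̄ = (S₀/π) × [bracket] = (731/π) × 0.694820 = 161.67 W/m².
Daily total = Q̄ × 30.60 h × 3600 s/h = 161.67 × 30.60 × 3600 / 10⁶ = 17.81 MJ/m².

17.8 MJ/m²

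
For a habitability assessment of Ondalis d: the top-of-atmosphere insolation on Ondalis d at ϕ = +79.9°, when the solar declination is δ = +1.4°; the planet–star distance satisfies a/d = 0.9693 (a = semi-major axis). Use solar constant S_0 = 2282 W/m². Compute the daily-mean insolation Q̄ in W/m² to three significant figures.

cos h₀ = −tan(+79.9°) tan(+1.400°) = -0.1372, h₀ = 1.7084 rad.
Bracket: h₀ sin ϕ sin δ + cos ϕ cos δ sin h₀ = 1.7084×0.98450×0.02443 + 0.17537×0.99970×0.99054 = 0.041089 + 0.173659 = 0.214748.
Inverse-square distance factor (a/d)² = 0.9693² = 0.939542.
Q̄ = (S_0/π) × 0.939542 × [bracket] = (2282/π) × 0.939542 × 0.214748 = 146.6 W/m².

Q̄ ≈ 147 W/m²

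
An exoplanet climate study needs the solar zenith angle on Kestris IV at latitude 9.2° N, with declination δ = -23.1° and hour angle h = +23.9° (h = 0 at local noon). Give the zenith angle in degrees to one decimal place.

θ_z = 39.9°

cos θ_z = sin φ sin δ + cos φ cos δ cos h = -0.062727 + 0.830133 = 0.767406.
θ_z = arccos(0.767406) = 39.9°.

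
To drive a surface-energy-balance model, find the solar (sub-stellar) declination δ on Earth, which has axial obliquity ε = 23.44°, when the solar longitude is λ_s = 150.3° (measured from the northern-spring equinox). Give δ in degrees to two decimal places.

sin δ = sin ε · sin λ_s = sin 23.44° × sin 150.3° = 0.197088.
δ = arcsin(0.197088) = +11.37°.

δ = +11.37°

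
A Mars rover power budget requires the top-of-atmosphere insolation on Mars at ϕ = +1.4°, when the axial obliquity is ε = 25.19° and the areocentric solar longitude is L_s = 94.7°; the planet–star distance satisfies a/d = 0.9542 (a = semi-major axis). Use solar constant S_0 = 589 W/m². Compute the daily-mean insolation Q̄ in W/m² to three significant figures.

Q̄ ≈ 157 W/m²

sin δ = sin 25.19° × sin 94.7° = 0.42419, so δ = +25.099°.
cos h₀ = −tan(+1.4°) tan(+25.099°) = -0.0114, h₀ = 1.5822 rad.
Bracket: h₀ sin ϕ sin δ + cos ϕ cos δ sin h₀ = 1.5822×0.02443×0.42419 + 0.99970×0.90557×0.99993 = 0.016396 + 0.905235 = 0.921631.
Inverse-square distance factor (a/d)² = 0.9542² = 0.910498.
Q̄ = (S_0/π) × 0.910498 × [bracket] = (589/π) × 0.910498 × 0.921631 = 157.3 W/m².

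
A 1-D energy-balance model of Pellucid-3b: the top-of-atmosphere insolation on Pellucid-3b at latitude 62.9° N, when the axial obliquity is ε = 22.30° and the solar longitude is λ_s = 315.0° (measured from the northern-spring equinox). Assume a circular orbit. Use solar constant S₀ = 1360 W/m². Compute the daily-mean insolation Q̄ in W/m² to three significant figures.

Q̄ ≈ 56.5 W/m²

Solar declination: sin δ = sin ε · sin λ_s = sin 22.30° × sin 315.0° = -0.26832, so δ = -15.564°.
cos H₀ = −tan(+62.9°) tan(-15.564°) = 0.5443, H₀ = 0.9952 rad.
Bracket: H₀ sin φ sin δ + cos φ cos δ sin H₀ = 0.9952×0.89021×-0.26832 + 0.45554×0.96333×0.83889 = -0.237715 + 0.368135 = 0.130420.
Q̄ = (S₀/π) × [bracket] = (1360/π) × 0.130420 = 56.46 W/m².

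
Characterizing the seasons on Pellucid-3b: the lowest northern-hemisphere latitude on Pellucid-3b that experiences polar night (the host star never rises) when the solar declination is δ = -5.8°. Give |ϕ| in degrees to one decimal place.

|ϕ| = 84.2°

Polar night requires cos h₀ = −tan ϕ tan δ ≥ 1, i.e. tan ϕ tan δ ≤ −1.
The boundary is |tan ϕ| · |tan δ| = 1, so |ϕ| = 90° − |δ| = 90° − 5.8° = 84.2° in the northern hemisphere.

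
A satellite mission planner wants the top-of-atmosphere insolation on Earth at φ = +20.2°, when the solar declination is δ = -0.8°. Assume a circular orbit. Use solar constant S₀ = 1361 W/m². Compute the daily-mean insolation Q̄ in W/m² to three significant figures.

Q̄ ≈ 403 W/m²

cos H₀ = −tan(+20.2°) tan(-0.800°) = 0.0051, H₀ = 1.5657 rad.
Bracket: H₀ sin φ sin δ + cos φ cos δ sin H₀ = 1.5657×0.34530×-0.01396 + 0.93849×0.99990×0.99999 = -0.007547 + 0.938387 = 0.930840.
Q̄ = (S₀/π) × [bracket] = (1361/π) × 0.930840 = 403.3 W/m².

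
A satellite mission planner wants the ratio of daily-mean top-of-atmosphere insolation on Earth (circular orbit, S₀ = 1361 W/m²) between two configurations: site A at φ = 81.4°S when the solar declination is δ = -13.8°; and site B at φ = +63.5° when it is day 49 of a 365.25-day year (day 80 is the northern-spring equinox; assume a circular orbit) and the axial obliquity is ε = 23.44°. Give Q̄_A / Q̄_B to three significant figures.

Q̄_A / Q̄_B ≈ 3.88

— Configuration A (φ=-81.4°):
cos H₀ = −tan(-81.4°) tan(-13.800°) = -1.6241 ≤ −1 ⇒ polar day, H₀ = π.
Bracket: H₀ sin φ sin δ + cos φ cos δ sin H₀ = 3.1416×-0.98876×-0.23853 + 0.14954×0.97113×0.00000 = 0.740943 + 0.000000 = 0.740943.
Q̄ = (S₀/π) × [bracket] = (1361/π) × 0.740943 = 320.99 W/m².
— Configuration B (φ=+63.5°):
Solar longitude: λ_s = 360° × (49 − 80)/365.25 = -30.554°, i.e. -30.554° + 360° = 329.446°.
sin δ = sin 23.44° × sin 329.446° = -0.20222, so δ = -11.667°.
cos H₀ = −tan(+63.5°) tan(-11.667°) = 0.4141, H₀ = 1.1438 rad.
Bracket: H₀ sin φ sin δ + cos φ cos δ sin H₀ = 1.1438×0.89493×-0.20222 + 0.44620×0.97934×0.91021 = -0.206997 + 0.397745 = 0.190748.
Q̄ = (S₀/π) × [bracket] = (1361/π) × 0.190748 = 82.636 W/m².
Ratio Q̄_A / Q̄_B = 320.99 / 82.636 = 3.884.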